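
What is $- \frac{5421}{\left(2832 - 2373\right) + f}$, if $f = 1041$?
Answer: $- \frac{1807}{500} \approx -3.614$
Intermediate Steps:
$- \frac{5421}{\left(2832 - 2373\right) + f} = - \frac{5421}{\left(2832 - 2373\right) + 1041} = - \frac{5421}{459 + 1041} = - \frac{5421}{1500} = \left(-5421\right) \frac{1}{1500} = - \frac{1807}{500}$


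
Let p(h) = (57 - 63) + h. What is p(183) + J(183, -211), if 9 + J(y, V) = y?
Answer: 351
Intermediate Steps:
p(h) = -6 + h
J(y, V) = -9 + y
p(183) + J(183, -211) = (-6 + 183) + (-9 + 183) = 177 + 174 = 351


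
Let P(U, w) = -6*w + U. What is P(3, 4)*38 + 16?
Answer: -782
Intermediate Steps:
P(U, w) = U - 6*w
P(3, 4)*38 + 16 = (3 - 6*4)*38 + 16 = (3 - 24)*38 + 16 = -21*38 + 16 = -798 + 16 = -782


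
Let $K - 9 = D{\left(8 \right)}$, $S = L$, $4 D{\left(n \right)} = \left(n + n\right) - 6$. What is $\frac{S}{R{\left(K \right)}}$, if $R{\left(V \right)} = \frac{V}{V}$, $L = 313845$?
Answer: $313845$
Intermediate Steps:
$D{\left(n \right)} = - \frac{3}{2} + \frac{n}{2}$ ($D{\left(n \right)} = \frac{\left(n + n\right) - 6}{4} = \frac{2 n - 6}{4} = \frac{-6 + 2 n}{4} = - \frac{3}{2} + \frac{n}{2}$)
$S = 313845$
$K = \frac{23}{2}$ ($K = 9 + \left(- \frac{3}{2} + \frac{1}{2} \cdot 8\right) = 9 + \left(- \frac{3}{2} + 4\right) = 9 + \frac{5}{2} = \frac{23}{2} \approx 11.5$)
$R{\left(V \right)} = 1$
$\frac{S}{R{\left(K \right)}} = \frac{313845}{1} = 313845 \cdot 1 = 313845$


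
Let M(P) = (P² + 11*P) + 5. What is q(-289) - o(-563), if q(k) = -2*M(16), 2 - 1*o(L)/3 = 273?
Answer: -61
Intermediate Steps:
M(P) = 5 + P² + 11*P
o(L) = -813 (o(L) = 6 - 3*273 = 6 - 819 = -813)
q(k) = -874 (q(k) = -2*(5 + 16² + 11*16) = -2*(5 + 256 + 176) = -2*437 = -874)
q(-289) - o(-563) = -874 - 1*(-813) = -874 + 813 = -61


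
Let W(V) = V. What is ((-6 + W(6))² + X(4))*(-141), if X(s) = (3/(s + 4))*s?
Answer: -423/2 ≈ -211.50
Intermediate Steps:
X(s) = 3*s/(4 + s) (X(s) = (3/(4 + s))*s = 3*s/(4 + s))
((-6 + W(6))² + X(4))*(-141) = ((-6 + 6)² + 3*4/(4 + 4))*(-141) = (0² + 3*4/8)*(-141) = (0 + 3*4*(⅛))*(-141) = (0 + 3/2)*(-141) = (3/2)*(-141) = -423/2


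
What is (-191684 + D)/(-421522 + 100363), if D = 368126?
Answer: -58814/107053 ≈ -0.54939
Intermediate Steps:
(-191684 + D)/(-421522 + 100363) = (-191684 + 368126)/(-421522 + 100363) = 176442/(-321159) = 176442*(-1/321159) = -58814/107053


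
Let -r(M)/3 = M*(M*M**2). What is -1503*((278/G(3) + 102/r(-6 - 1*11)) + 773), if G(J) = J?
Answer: -6392286555/4913 ≈ -1.3011e+6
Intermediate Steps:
r(M) = -3*M**4 (r(M) = -3*M*M*M**2 = -3*M*M**3 = -3*M**4)
-1503*((278/G(3) + 102/r(-6 - 1*11)) + 773) = -1503*((278/3 + 102/((-3*(-6 - 1*11)**4))) + 773) = -1503*((278*(1/3) + 102/((-3*(-6 - 11)**4))) + 773) = -1503*((278/3 + 102/((-3*(-17)**4))) + 773) = -1503*((278/3 + 102/((-3*83521))) + 773) = -1503*((278/3 + 102/(-250563)) + 773) = -1503*((278/3 + 102*(-1/250563)) + 773) = -1503*((278/3 - 2/4913) + 773) = -1503*(1365808/14739 + 773) = -1503*12759055/14739 = -6392286555/4913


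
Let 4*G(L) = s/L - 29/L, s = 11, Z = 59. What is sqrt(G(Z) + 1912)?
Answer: sqrt(26621626)/118 ≈ 43.726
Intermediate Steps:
G(L) = -9/(2*L) (G(L) = (11/L - 29/L)/4 = (-18/L)/4 = -9/(2*L))
sqrt(G(Z) + 1912) = sqrt(-9/2/59 + 1912) = sqrt(-9/2*1/59 + 1912) = sqrt(-9/118 + 1912) = sqrt(225607/118) = sqrt(26621626)/118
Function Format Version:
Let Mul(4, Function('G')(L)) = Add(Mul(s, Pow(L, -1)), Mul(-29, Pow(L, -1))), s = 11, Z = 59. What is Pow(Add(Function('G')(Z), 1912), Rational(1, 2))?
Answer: Mul(Rational(1, 118), Pow(26621626, Rational(1, 2))) ≈ 43.726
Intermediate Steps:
Function('G')(L) = Mul(Rational(-9, 2), Pow(L, -1)) (Function('G')(L) = Mul(Rational(1, 4), Add(Mul(11, Pow(L, -1)), Mul(-29, Pow(L, -1)))) = Mul(Rational(1, 4), Mul(-18, Pow(L, -1))) = Mul(Rational(-9, 2), Pow(L, -1)))
Pow(Add(Function('G')(Z), 1912), Rational(1, 2)) = Pow(Add(Mul(Rational(-9, 2), Pow(59, -1)), 1912), Rational(1, 2)) = Pow(Add(Mul(Rational(-9, 2), Rational(1, 59)), 1912), Rational(1, 2)) = Pow(Add(Rational(-9, 118), 1912), Rational(1, 2)) = Pow(Rational(225607, 118), Rational(1, 2)) = Mul(Rational(1, 118), Pow(26621626, Rational(1, 2)))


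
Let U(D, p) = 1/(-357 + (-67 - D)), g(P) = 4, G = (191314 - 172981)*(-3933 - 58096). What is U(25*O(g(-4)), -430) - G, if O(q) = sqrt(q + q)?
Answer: 24843920272426/21847 + 25*sqrt(2)/87388 ≈ 1.1372e+9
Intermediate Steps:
G = -1137177657 (G = 18333*(-62029) = -1137177657)
O(q) = sqrt(2)*sqrt(q) (O(q) = sqrt(2*q) = sqrt(2)*sqrt(q))
U(D, p) = 1/(-424 - D)
U(25*O(g(-4)), -430) - G = -1/(424 + 25*(sqrt(2)*sqrt(4))) - 1*(-1137177657) = -1/(424 + 25*(sqrt(2)*2)) + 1137177657 = -1/(424 + 25*(2*sqrt(2))) + 1137177657 = -1/(424 + 50*sqrt(2)) + 1137177657 = 1137177657 - 1/(424 + 50*sqrt(2))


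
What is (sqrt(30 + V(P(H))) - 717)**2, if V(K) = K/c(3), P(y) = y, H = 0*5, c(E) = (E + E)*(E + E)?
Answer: (717 - sqrt(30))**2 ≈ 5.0626e+5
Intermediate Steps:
c(E) = 4*E**2 (c(E) = (2*E)*(2*E) = 4*E**2)
H = 0
V(K) = K/36 (V(K) = K/((4*3**2)) = K/((4*9)) = K/36)
(sqrt(30 + V(P(H))) - 717)**2 = (sqrt(30 + (1/36)*0) - 717)**2 = (sqrt(30 + 0) - 717)**2 = (sqrt(30) - 717)**2 = (-717 + sqrt(30))**2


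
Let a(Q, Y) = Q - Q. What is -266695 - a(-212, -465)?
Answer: -266695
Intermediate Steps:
a(Q, Y) = 0
-266695 - a(-212, -465) = -266695 - 1*0 = -266695 + 0 = -266695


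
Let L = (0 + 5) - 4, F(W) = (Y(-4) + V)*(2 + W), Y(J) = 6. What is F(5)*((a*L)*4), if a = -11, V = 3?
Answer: -2772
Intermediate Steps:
F(W) = 18 + 9*W (F(W) = (6 + 3)*(2 + W) = 9*(2 + W) = 18 + 9*W)
L = 1 (L = 5 - 4 = 1)
F(5)*((a*L)*4) = (18 + 9*5)*(-11*1*4) = (18 + 45)*(-11*4) = 63*(-44) = -2772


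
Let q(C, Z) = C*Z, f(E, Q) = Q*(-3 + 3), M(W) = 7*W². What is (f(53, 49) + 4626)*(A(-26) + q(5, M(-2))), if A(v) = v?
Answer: 527364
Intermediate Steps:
f(E, Q) = 0 (f(E, Q) = Q*0 = 0)
(f(53, 49) + 4626)*(A(-26) + q(5, M(-2))) = (0 + 4626)*(-26 + 5*(7*(-2)²)) = 4626*(-26 + 5*(7*4)) = 4626*(-26 + 5*28) = 4626*(-26 + 140) = 4626*114 = 527364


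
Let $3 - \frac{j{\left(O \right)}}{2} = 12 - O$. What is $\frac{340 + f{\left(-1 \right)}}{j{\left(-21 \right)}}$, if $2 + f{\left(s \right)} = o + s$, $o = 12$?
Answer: $- \frac{349}{60} \approx -5.8167$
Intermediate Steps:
$j{\left(O \right)} = -18 + 2 O$ ($j{\left(O \right)} = 6 - 2 \left(12 - O\right) = 6 + \left(-24 + 2 O\right) = -18 + 2 O$)
$f{\left(s \right)} = 10 + s$ ($f{\left(s \right)} = -2 + \left(12 + s\right) = 10 + s$)
$\frac{340 + f{\left(-1 \right)}}{j{\left(-21 \right)}} = \frac{340 + \left(10 - 1\right)}{-18 + 2 \left(-21\right)} = \frac{340 + 9}{-18 - 42} = \frac{349}{-60} = 349 \left(- \frac{1}{60}\right) = - \frac{349}{60}$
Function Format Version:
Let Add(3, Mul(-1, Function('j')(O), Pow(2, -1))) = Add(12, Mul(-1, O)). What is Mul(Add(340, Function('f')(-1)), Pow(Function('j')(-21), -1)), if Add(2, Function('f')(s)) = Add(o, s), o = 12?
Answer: Rational(-349, 60) ≈ -5.8167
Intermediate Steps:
Function('j')(O) = Add(-18, Mul(2, O)) (Function('j')(O) = Add(6, Mul(-2, Add(12, Mul(-1, O)))) = Add(6, Add(-24, Mul(2, O))) = Add(-18, Mul(2, O)))
Function('f')(s) = Add(10, s) (Function('f')(s) = Add(-2, Add(12, s)) = Add(10, s))
Mul(Add(340, Function('f')(-1)), Pow(Function('j')(-21), -1)) = Mul(Add(340, Add(10, -1)), Pow(Add(-18, Mul(2, -21)), -1)) = Mul(Add(340, 9), Pow(Add(-18, -42), -1)) = Mul(349, Pow(-60, -1)) = Mul(349, Rational(-1, 60)) = Rational(-349, 60)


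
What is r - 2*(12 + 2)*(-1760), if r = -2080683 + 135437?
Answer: -1895966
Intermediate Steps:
r = -1945246
r - 2*(12 + 2)*(-1760) = -1945246 - 2*(12 + 2)*(-1760) = -1945246 - 2*14*(-1760) = -1945246 - 28*(-1760) = -1945246 + 49280 = -1895966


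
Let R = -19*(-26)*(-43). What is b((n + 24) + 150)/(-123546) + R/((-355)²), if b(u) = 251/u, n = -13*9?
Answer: -149620387799/887483425050 ≈ -0.16859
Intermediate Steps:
n = -117
R = -21242 (R = 494*(-43) = -21242)
b((n + 24) + 150)/(-123546) + R/((-355)²) = (251/((-117 + 24) + 150))/(-123546) - 21242/((-355)²) = (251/(-93 + 150))*(-1/123546) - 21242/126025 = (251/57)*(-1/123546) - 21242*1/126025 = (251*(1/57))*(-1/123546) - 21242/126025 = (251/57)*(-1/123546) - 21242/126025 = -251/7042122 - 21242/126025 = -149620387799/887483425050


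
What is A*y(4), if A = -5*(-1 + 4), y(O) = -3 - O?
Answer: 105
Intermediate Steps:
A = -15 (A = -5*3 = -15)
A*y(4) = -15*(-3 - 1*4) = -15*(-3 - 4) = -15*(-7) = 105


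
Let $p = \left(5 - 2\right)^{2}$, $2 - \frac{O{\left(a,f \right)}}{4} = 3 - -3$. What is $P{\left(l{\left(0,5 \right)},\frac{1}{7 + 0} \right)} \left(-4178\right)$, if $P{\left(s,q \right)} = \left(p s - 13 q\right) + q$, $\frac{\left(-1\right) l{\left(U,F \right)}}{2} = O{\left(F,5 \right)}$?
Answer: $- \frac{8372712}{7} \approx -1.1961 \cdot 10^{6}$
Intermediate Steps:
$O{\left(a,f \right)} = -16$ ($O{\left(a,f \right)} = 8 - 4 \left(3 - -3\right) = 8 - 4 \left(3 + 3\right) = 8 - 24 = -16$)
$l{\left(U,F \right)} = 32$ ($l{\left(U,F \right)} = \left(-2\right) \left(-16\right) = 32$)
$p = 9$ ($p = 3^{2} = 9$)
$P{\left(s,q \right)} = - 12 q + 9 s$ ($P{\left(s,q \right)} = \left(9 s - 13 q\right) + q = \left(- 13 q + 9 s\right) + q = - 12 q + 9 s$)
$P{\left(l{\left(0,5 \right)},\frac{1}{7 + 0} \right)} \left(-4178\right) = \left(- \frac{12}{7 + 0} + 9 \cdot 32\right) \left(-4178\right) = \left(- \frac{12}{7} + 288\right) \left(-4178\right) = \frac{2004}{7} \left(-4178\right) = - \frac{8372712}{7}$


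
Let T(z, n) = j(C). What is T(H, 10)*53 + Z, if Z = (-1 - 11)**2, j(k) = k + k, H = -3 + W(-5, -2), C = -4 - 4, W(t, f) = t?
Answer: -704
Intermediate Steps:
C = -8
H = -8 (H = -3 - 5 = -8)
j(k) = 2*k
T(z, n) = -16 (T(z, n) = 2*(-8) = -16)
Z = 144 (Z = (-12)**2 = 144)
T(H, 10)*53 + Z = -16*53 + 144 = -848 + 144 = -704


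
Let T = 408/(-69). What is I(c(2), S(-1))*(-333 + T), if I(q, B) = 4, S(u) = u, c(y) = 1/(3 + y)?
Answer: -31180/23 ≈ -1355.7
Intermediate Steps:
T = -136/23 (T = 408*(-1/69) = -136/23 ≈ -5.9130)
I(c(2), S(-1))*(-333 + T) = 4*(-333 - 136/23) = 4*(-7795/23) = -31180/23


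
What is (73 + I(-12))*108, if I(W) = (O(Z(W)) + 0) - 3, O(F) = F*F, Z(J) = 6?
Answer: 11448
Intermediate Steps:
O(F) = F**2
I(W) = 33 (I(W) = (6**2 + 0) - 3 = (36 + 0) - 3 = 36 - 3 = 33)
(73 + I(-12))*108 = (73 + 33)*108 = 106*108 = 11448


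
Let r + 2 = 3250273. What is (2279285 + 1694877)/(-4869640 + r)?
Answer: -3974162/1619369 ≈ -2.4541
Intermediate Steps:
r = 3250271 (r = -2 + 3250273 = 3250271)
(2279285 + 1694877)/(-4869640 + r) = (2279285 + 1694877)/(-4869640 + 3250271) = 3974162/(-1619369) = 3974162*(-1/1619369) = -3974162/1619369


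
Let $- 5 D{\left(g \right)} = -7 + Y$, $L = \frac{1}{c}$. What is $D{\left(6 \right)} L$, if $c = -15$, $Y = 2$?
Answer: $- \frac{1}{15} \approx -0.066667$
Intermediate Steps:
$L = - \frac{1}{15}$ ($L = \frac{1}{-15} = - \frac{1}{15} \approx -0.066667$)
$D{\left(g \right)} = 1$ ($D{\left(g \right)} = - \frac{-7 + 2}{5} = \left(- \frac{1}{5}\right) \left(-5\right) = 1$)
$D{\left(6 \right)} L = 1 \left(- \frac{1}{15}\right) = - \frac{1}{15}$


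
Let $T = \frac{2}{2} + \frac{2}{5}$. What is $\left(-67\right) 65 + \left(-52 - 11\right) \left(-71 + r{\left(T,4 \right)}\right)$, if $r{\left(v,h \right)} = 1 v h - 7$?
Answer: $\frac{1031}{5} \approx 206.2$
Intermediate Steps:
$T = \frac{7}{5}$ ($T = 2 \cdot \frac{1}{2} + 2 \cdot \frac{1}{5} = 1 + \frac{2}{5} = \frac{7}{5} \approx 1.4$)
$r{\left(v,h \right)} = -7 + h v$ ($r{\left(v,h \right)} = v h - 7 = h v - 7 = -7 + h v$)
$\left(-67\right) 65 + \left(-52 - 11\right) \left(-71 + r{\left(T,4 \right)}\right) = \left(-67\right) 65 + \left(-52 - 11\right) \left(-71 + \left(-7 + 4 \cdot \frac{7}{5}\right)\right) = -4355 - 63 \left(-71 + \left(-7 + \frac{28}{5}\right)\right) = -4355 - 63 \left(-71 - \frac{7}{5}\right) = -4355 - - \frac{22806}{5} = -4355 + \frac{22806}{5} = \frac{1031}{5}$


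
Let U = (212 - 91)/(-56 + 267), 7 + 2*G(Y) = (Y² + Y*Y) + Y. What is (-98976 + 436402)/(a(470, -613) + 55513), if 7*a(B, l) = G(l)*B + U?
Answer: 249189101/18658130926 ≈ 0.013356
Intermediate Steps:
G(Y) = -7/2 + Y² + Y/2 (G(Y) = -7/2 + ((Y² + Y*Y) + Y)/2 = -7/2 + ((Y² + Y²) + Y)/2 = -7/2 + (2*Y² + Y)/2 = -7/2 + (Y + 2*Y²)/2 = -7/2 + (Y² + Y/2) = -7/2 + Y² + Y/2)
U = 121/211 ≈ 0.57346
a(B, l) = 121/1477 + B*(-7/2 + l² + l/2)/7 (a(B, l) = ((-7/2 + l² + l/2)*B + 121/211)/7 = (B*(-7/2 + l² + l/2) + 121/211)/7 = (121/211 + B*(-7/2 + l² + l/2))/7 = 121/1477 + B*(-7/2 + l² + l/2)/7)
(-98976 + 436402)/(a(470, -613) + 55513) = (-98976 + 436402)/((121/1477 + (1/14)*470*(-7 - 613 + 2*(-613)²)) + 55513) = 337426/((121/1477 + (1/14)*470*(-7 - 613 + 2*375769)) + 55513) = 337426/((121/1477 + (1/14)*470*(-7 - 613 + 751538)) + 55513) = 337426/((121/1477 + (1/14)*470*750918) + 55513) = 337426/((121/1477 + 25209390) + 55513) = 337426/(37234269151/1477 + 55513) = 337426/(37316261852/1477) = 337426*(1477/37316261852) = 249189101/18658130926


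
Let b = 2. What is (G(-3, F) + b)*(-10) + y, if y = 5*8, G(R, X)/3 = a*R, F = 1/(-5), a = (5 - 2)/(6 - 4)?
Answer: 155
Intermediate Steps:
a = 3/2 ≈ 1.5000
F = -⅕ ≈ -0.20000
G(R, X) = 9*R/2 (G(R, X) = 3*(3*R/2) = 9*R/2)
y = 40
(G(-3, F) + b)*(-10) + y = ((9/2)*(-3) + 2)*(-10) + 40 = (-27/2 + 2)*(-10) + 40 = -23/2*(-10) + 40 = 115 + 40 = 155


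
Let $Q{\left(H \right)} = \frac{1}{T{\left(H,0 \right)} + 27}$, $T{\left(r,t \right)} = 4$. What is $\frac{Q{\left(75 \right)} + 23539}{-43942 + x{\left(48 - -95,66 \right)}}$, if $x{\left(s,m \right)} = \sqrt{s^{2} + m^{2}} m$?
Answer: $- \frac{8016229205}{14127078076} - \frac{132442365 \sqrt{205}}{14127078076} \approx -0.70167$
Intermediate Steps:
$x{\left(s,m \right)} = m \sqrt{m^{2} + s^{2}}$ ($x{\left(s,m \right)} = \sqrt{m^{2} + s^{2}} m = m \sqrt{m^{2} + s^{2}}$)
$Q{\left(H \right)} = \frac{1}{31}$ ($Q{\left(H \right)} = \frac{1}{4 + 27} = \frac{1}{31}$)
$\frac{Q{\left(75 \right)} + 23539}{-43942 + x{\left(48 - -95,66 \right)}} = \frac{\frac{1}{31} + 23539}{-43942 + 66 \sqrt{66^{2} + \left(48 - -95\right)^{2}}} = \frac{729710}{31 \left(-43942 + 66 \sqrt{4356 + \left(48 + 95\right)^{2}}\right)} = \frac{729710}{31 \left(-43942 + 66 \sqrt{4356 + 143^{2}}\right)} = \frac{729710}{31 \left(-43942 + 66 \sqrt{4356 + 20449}\right)} = \frac{729710}{31 \left(-43942 + 66 \sqrt{24805}\right)} = \frac{729710}{31 \left(-43942 + 66 \cdot 11 \sqrt{205}\right)} = \frac{729710}{31 \left(-43942 + 726 \sqrt{205}\right)}$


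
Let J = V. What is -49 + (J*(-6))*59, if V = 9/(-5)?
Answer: 2941/5 ≈ 588.20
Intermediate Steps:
V = -9/5 (V = 9*(-1/5) = -9/5 ≈ -1.8000)
J = -9/5 ≈ -1.8000
-49 + (J*(-6))*59 = -49 - 9/5*(-6)*59 = -49 + (54/5)*59 = -49 + 3186/5 = 2941/5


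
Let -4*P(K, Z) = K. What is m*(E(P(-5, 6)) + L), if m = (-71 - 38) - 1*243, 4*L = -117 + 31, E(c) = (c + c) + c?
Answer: 6248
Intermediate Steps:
P(K, Z) = -K/4
E(c) = 3*c (E(c) = 2*c + c = 3*c)
L = -43/2 (L = (-117 + 31)/4 = (¼)*(-86) = -43/2 ≈ -21.500)
m = -352 (m = -109 - 243 = -352)
m*(E(P(-5, 6)) + L) = -352*(3*(-¼*(-5)) - 43/2) = -352*(3*(5/4) - 43/2) = -352*(15/4 - 43/2) = -352*(-71/4) = 6248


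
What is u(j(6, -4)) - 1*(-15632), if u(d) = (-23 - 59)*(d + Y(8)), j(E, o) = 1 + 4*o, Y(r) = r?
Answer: 16206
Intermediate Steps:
u(d) = -656 - 82*d (u(d) = (-23 - 59)*(d + 8) = -82*(8 + d) = -656 - 82*d)
u(j(6, -4)) - 1*(-15632) = (-656 - 82*(1 + 4*(-4))) - 1*(-15632) = (-656 - 82*(1 - 16)) + 15632 = (-656 - 82*(-15)) + 15632 = (-656 + 1230) + 15632 = 574 + 15632 = 16206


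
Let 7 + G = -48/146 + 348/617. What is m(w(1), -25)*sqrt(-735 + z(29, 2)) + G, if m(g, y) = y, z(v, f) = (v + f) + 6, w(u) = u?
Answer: -304691/45041 - 25*I*sqrt(698) ≈ -6.7647 - 660.49*I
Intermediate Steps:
G = -304691/45041 (G = -7 + (-48/146 + 348/617) = -7 + (-48*1/146 + 348*(1/617)) = -7 + (-24/73 + 348/617) = -7 + 10596/45041 = -304691/45041 ≈ -6.7647)
z(v, f) = 6 + f + v (z(v, f) = (f + v) + 6 = 6 + f + v)
m(w(1), -25)*sqrt(-735 + z(29, 2)) + G = -25*sqrt(-735 + (6 + 2 + 29)) - 304691/45041 = -25*sqrt(-735 + 37) - 304691/45041 = -25*I*sqrt(698) - 304691/45041 = -304691/45041 - 25*I*sqrt(698)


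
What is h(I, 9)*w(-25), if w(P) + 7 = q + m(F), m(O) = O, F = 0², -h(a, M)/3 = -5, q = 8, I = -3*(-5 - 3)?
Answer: 15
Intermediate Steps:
I = 24 (I = -3*(-8) = 24)
h(a, M) = 15 (h(a, M) = -3*(-5) = 15)
F = 0
w(P) = 1 (w(P) = -7 + (8 + 0) = -7 + 8 = 1)
h(I, 9)*w(-25) = 15*1 = 15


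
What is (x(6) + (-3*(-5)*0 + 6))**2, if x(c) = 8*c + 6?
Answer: 3600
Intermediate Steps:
x(c) = 6 + 8*c
(x(6) + (-3*(-5)*0 + 6))**2 = ((6 + 8*6) + (-3*(-5)*0 + 6))**2 = ((6 + 48) + (15*0 + 6))**2 = (54 + (0 + 6))**2 = (54 + 6)**2 = 60**2 = 3600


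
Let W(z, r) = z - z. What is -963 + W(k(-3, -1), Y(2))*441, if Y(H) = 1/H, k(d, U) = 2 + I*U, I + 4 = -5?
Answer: -963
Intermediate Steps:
I = -9 (I = -4 - 5 = -9)
k(d, U) = 2 - 9*U
W(z, r) = 0
-963 + W(k(-3, -1), Y(2))*441 = -963 + 0*441 = -963 + 0 = -963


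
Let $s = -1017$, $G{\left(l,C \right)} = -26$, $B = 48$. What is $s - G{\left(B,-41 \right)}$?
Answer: $-991$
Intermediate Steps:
$s - G{\left(B,-41 \right)} = -1017 - -26 = -1017 + 26 = -991$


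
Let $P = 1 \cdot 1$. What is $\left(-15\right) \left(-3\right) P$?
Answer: $45$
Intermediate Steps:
$P = 1$
$\left(-15\right) \left(-3\right) P = \left(-15\right) \left(-3\right) 1 = 45 \cdot 1 = 45$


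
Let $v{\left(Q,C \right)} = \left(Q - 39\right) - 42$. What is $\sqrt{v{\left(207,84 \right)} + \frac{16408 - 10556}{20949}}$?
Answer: $\frac{\sqrt{55419029274}}{20949} \approx 11.237$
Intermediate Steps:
$v{\left(Q,C \right)} = -81 + Q$ ($v{\left(Q,C \right)} = \left(-39 + Q\right) - 42 = -81 + Q$)
$\sqrt{v{\left(207,84 \right)} + \frac{16408 - 10556}{20949}} = \sqrt{\left(-81 + 207\right) + \frac{16408 - 10556}{20949}} = \sqrt{126 + \left(16408 - 10556\right) \frac{1}{20949}} = \sqrt{126 + 5852 \cdot \frac{1}{20949}} = \sqrt{126 + \frac{5852}{20949}} = \sqrt{\frac{2645426}{20949}} = \frac{\sqrt{55419029274}}{20949}$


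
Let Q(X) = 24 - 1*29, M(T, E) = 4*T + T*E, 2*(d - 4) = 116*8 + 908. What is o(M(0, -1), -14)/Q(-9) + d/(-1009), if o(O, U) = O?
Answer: -922/1009 ≈ -0.91378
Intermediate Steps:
d = 922 (d = 4 + (116*8 + 908)/2 = 4 + (928 + 908)/2 = 4 + (1/2)*1836 = 4 + 918 = 922)
M(T, E) = 4*T + E*T
Q(X) = -5 (Q(X) = 24 - 29 = -5)
o(M(0, -1), -14)/Q(-9) + d/(-1009) = (0*(4 - 1))/(-5) + 922/(-1009) = (0*3)*(-1/5) + 922*(-1/1009) = 0*(-1/5) - 922/1009 = 0 - 922/1009 = -922/1009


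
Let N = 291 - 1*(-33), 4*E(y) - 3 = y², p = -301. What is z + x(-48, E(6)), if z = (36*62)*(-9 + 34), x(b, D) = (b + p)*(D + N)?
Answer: -242715/4 ≈ -60679.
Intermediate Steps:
E(y) = ¾ + y²/4
N = 324 (N = 291 + 33 = 324)
x(b, D) = (-301 + b)*(324 + D) (x(b, D) = (b - 301)*(D + 324) = (-301 + b)*(324 + D))
z = 55800 (z = 2232*25 = 55800)
z + x(-48, E(6)) = 55800 + (-97524 - 301*(¾ + (¼)*6²) + 324*(-48) + (¾ + (¼)*6²)*(-48)) = 55800 + (-97524 - 301*(¾ + (¼)*36) - 15552 + (¾ + (¼)*36)*(-48)) = 55800 + (-97524 - 301*(¾ + 9) - 15552 + (¾ + 9)*(-48)) = 55800 + (-97524 - 301*39/4 - 15552 + (39/4)*(-48)) = 55800 + (-97524 - 11739/4 - 15552 - 468) = 55800 - 465915/4 = -242715/4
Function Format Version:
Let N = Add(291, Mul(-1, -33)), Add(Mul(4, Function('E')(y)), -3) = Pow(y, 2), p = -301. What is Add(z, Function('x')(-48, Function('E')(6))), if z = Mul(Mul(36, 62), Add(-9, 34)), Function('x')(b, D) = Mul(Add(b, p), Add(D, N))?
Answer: Rational(-242715, 4) ≈ -60679.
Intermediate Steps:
Function('E')(y) = Add(Rational(3, 4), Mul(Rational(1, 4), Pow(y, 2)))
N = 324 (N = Add(291, 33) = 324)
Function('x')(b, D) = Mul(Add(-301, b), Add(324, D)) (Function('x')(b, D) = Mul(Add(b, -301), Add(D, 324)) = Mul(Add(-301, b), Add(324, D)))
z = 55800 (z = Mul(2232, 25) = 55800)
Add(z, Function('x')(-48, Function('E')(6))) = Add(55800, Add(-97524, Mul(-301, Add(Rational(3, 4), Mul(Rational(1, 4), Pow(6, 2)))), Mul(324, -48), Mul(Add(Rational(3, 4), Mul(Rational(1, 4), Pow(6, 2))), -48))) = Add(55800, Add(-97524, Mul(-301, Add(Rational(3, 4), Mul(Rational(1, 4), 36))), -15552, Mul(Add(Rational(3, 4), Mul(Rational(1, 4), 36)), -48))) = Add(55800, Add(-97524, Mul(-301, Add(Rational(3, 4), 9)), -15552, Mul(Add(Rational(3, 4), 9), -48))) = Add(55800, Add(-97524, Mul(-301, Rational(39, 4)), -15552, Mul(Rational(39, 4), -48))) = Add(55800, Add(-97524, Rational(-11739, 4), -15552, -468)) = Add(55800, Rational(-465915, 4)) = Rational(-242715, 4)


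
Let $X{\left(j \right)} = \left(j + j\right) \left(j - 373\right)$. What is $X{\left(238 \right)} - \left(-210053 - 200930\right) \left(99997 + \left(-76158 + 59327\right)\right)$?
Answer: $34179747918$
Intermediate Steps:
$X{\left(j \right)} = 2 j \left(-373 + j\right)$
$X{\left(238 \right)} - \left(-210053 - 200930\right) \left(99997 + \left(-76158 + 59327\right)\right) = 2 \cdot 238 \left(-373 + 238\right) - \left(-210053 - 200930\right) \left(99997 + \left(-76158 + 59327\right)\right) = 2 \cdot 238 \left(-135\right) - - 410983 \left(99997 - 16831\right) = -64260 - \left(-410983\right) 83166 = -64260 - -34179812178 = -64260 + 34179812178 = 34179747918$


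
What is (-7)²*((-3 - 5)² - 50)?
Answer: 686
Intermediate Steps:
(-7)²*((-3 - 5)² - 50) = 49*((-8)² - 50) = 49*(64 - 50) = 49*14 = 686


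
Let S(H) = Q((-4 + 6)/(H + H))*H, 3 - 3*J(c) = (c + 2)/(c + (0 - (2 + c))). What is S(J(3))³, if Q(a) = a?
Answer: 1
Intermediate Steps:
J(c) = 4/3 + c/6 (J(c) = 1 - (c + 2)/(3*(c + (0 - (2 + c)))) = 1 - (2 + c)/(3*(c + (0 + (-2 - c)))) = 1 - (2 + c)/(3*(c + (-2 - c))) = 1 - (2 + c)/(3*(-2)) = 1 - (2 + c)*(-1)/(3*2) = 1 - (-1 - c/2)/3 = 1 + (⅓ + c/6) = 4/3 + c/6)
S(H) = 1 (S(H) = ((-4 + 6)/(H + H))*H = (2/((2*H)))*H = (2*(1/(2*H)))*H = H/H = 1)
S(J(3))³ = 1³ = 1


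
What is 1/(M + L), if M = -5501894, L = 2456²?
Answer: 1/530042 ≈ 1.8866e-6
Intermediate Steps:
L = 6031936
1/(M + L) = 1/(-5501894 + 6031936) = 1/530042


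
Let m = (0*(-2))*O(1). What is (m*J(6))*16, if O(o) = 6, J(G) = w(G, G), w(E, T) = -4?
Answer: 0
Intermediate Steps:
J(G) = -4
m = 0 (m = (0*(-2))*6 = 0*6 = 0)
(m*J(6))*16 = (0*(-4))*16 = 0*16 = 0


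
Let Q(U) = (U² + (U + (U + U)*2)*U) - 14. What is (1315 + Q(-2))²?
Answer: 1755625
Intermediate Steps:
Q(U) = -14 + 6*U² (Q(U) = (U² + (U + (2*U)*2)*U) - 14 = (U² + (U + 4*U)*U) - 14 = (U² + (5*U)*U) - 14 = (U² + 5*U²) - 14 = 6*U² - 14 = -14 + 6*U²)
(1315 + Q(-2))² = (1315 + (-14 + 6*(-2)²))² = (1315 + (-14 + 6*4))² = (1315 + (-14 + 24))² = (1315 + 10)² = 1325² = 1755625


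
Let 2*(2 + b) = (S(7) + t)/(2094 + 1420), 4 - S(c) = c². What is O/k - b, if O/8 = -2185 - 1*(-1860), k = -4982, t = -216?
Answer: 44800047/17506748 ≈ 2.5590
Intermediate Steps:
S(c) = 4 - c²
O = -2600 (O = 8*(-2185 - 1*(-1860)) = 8*(-2185 + 1860) = 8*(-325) = -2600)
b = -14317/7028 (b = -2 + (((4 - 1*7²) - 216)/(2094 + 1420))/2 = -2 + (((4 - 1*49) - 216)/3514)/2 = -2 + (((4 - 49) - 216)*(1/3514))/2 = -2 + ((-45 - 216)*(1/3514))/2 = -2 + (-261*1/3514)/2 = -2 + (½)*(-261/3514) = -2 - 261/7028 = -14317/7028 ≈ -2.0371)
O/k - b = -2600/(-4982) - 1*(-14317/7028) = -2600*(-1/4982) + 14317/7028 = 1300/2491 + 14317/7028 = 44800047/17506748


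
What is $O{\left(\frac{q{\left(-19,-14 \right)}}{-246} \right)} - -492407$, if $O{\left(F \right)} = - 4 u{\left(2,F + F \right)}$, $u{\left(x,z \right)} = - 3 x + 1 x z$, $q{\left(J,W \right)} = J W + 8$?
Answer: $\frac{60571205}{123} \approx 4.9245 \cdot 10^{5}$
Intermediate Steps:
$q{\left(J,W \right)} = 8 + J W$
$u{\left(x,z \right)} = - 3 x + x z$
$O{\left(F \right)} = 24 - 16 F$ ($O{\left(F \right)} = - 4 \cdot 2 \left(-3 + \left(F + F\right)\right) = - 4 \cdot 2 \left(-3 + 2 F\right) = - 4 \left(-6 + 4 F\right) = 24 - 16 F$)
$O{\left(\frac{q{\left(-19,-14 \right)}}{-246} \right)} - -492407 = \left(24 - 16 \frac{8 - -266}{-246}\right) - -492407 = \left(24 - 16 \left(8 + 266\right) \left(- \frac{1}{246}\right)\right) + 492407 = \left(24 - 16 \cdot 274 \left(- \frac{1}{246}\right)\right) + 492407 = \left(24 - - \frac{2192}{123}\right) + 492407 = \left(24 + \frac{2192}{123}\right) + 492407 = \frac{5144}{123} + 492407 = \frac{60571205}{123}$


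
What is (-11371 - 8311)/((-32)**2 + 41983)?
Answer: -19682/43007 ≈ -0.45765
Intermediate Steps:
(-11371 - 8311)/((-32)**2 + 41983) = -19682/(1024 + 41983) = -19682/43007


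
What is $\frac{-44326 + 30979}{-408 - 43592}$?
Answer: $\frac{13347}{44000} \approx 0.30334$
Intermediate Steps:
$\frac{-44326 + 30979}{-408 - 43592} = - \frac{13347}{-44000} = \left(-13347\right) \left(- \frac{1}{44000}\right) = \frac{13347}{44000}$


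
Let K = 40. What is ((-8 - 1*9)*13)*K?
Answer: -8840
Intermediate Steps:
((-8 - 1*9)*13)*K = ((-8 - 1*9)*13)*40 = ((-8 - 9)*13)*40 = -17*13*40 = -221*40 = -8840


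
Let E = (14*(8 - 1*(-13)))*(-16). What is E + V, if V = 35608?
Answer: 30904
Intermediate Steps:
E = -4704 (E = (14*(8 + 13))*(-16) = (14*21)*(-16) = 294*(-16) = -4704)
E + V = -4704 + 35608 = 30904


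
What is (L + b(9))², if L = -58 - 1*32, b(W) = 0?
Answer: 8100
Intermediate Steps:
L = -90 (L = -58 - 32 = -90)
(L + b(9))² = (-90 + 0)² = (-90)² = 8100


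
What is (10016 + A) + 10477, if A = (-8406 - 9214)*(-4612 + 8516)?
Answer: -68767987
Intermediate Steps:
A = -68788480 (A = -17620*3904 = -68788480)
(10016 + A) + 10477 = (10016 - 68788480) + 10477 = -68778464 + 10477 = -68767987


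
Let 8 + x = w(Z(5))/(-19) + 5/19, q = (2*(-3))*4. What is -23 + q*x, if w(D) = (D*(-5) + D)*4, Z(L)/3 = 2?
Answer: 787/19 ≈ 41.421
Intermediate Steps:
Z(L) = 6 (Z(L) = 3*2 = 6)
q = -24 (q = -6*4 = -24)
w(D) = -16*D (w(D) = (-5*D + D)*4 = -4*D*4 = -16*D)
x = -51/19 (x = -8 + (-16*6/(-19) + 5/19) = -8 + (-96*(-1/19) + 5*(1/19)) = -8 + (96/19 + 5/19) = -8 + 101/19 = -51/19 ≈ -2.6842)
-23 + q*x = -23 - 24*(-51/19) = -23 + 1224/19 = 787/19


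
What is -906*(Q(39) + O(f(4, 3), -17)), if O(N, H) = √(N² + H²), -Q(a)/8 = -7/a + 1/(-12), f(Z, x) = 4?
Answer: -24764/13 - 906*√305 ≈ -17728.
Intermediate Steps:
Q(a) = ⅔ + 56/a (Q(a) = -8*(-7/a + 1/(-12)) = -8*(-7/a + 1*(-1/12)) = -8*(-7/a - 1/12) = -8*(-1/12 - 7/a) = ⅔ + 56/a)
O(N, H) = √(H² + N²)
-906*(Q(39) + O(f(4, 3), -17)) = -906*((⅔ + 56/39) + √((-17)² + 4²)) = -906*((⅔ + 56*(1/39)) + √(289 + 16)) = -906*((⅔ + 56/39) + √305) = -906*(82/39 + √305) = -24764/13 - 906*√305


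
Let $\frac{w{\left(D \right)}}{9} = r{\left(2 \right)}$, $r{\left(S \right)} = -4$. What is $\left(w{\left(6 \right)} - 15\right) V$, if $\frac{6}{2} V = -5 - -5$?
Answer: $0$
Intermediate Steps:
$w{\left(D \right)} = -36$ ($w{\left(D \right)} = 9 \left(-4\right) = -36$)
$V = 0$ ($V = \frac{-5 - -5}{3} = \frac{-5 + 5}{3} = \frac{1}{3} \cdot 0 = 0$)
$\left(w{\left(6 \right)} - 15\right) V = \left(-36 - 15\right) 0 = \left(-51\right) 0 = 0$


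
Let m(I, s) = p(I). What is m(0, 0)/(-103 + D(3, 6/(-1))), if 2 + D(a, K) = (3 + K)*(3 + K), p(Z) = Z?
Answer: 0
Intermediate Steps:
m(I, s) = I
D(a, K) = -2 + (3 + K)² (D(a, K) = -2 + (3 + K)*(3 + K) = -2 + (3 + K)²)
m(0, 0)/(-103 + D(3, 6/(-1))) = 0/(-103 + (-2 + (3 + 6/(-1))²)) = 0/(-103 + (-2 + (3 + 6*(-1))²)) = 0/(-103 + (-2 + (3 - 6)²)) = 0/(-103 + (-2 + (-3)²)) = 0/(-103 + (-2 + 9)) = 0/(-103 + 7) = 0/(-96) = -1/96*0 = 0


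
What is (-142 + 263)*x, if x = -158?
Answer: -19118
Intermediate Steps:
(-142 + 263)*x = (-142 + 263)*(-158) = 121*(-158) = -19118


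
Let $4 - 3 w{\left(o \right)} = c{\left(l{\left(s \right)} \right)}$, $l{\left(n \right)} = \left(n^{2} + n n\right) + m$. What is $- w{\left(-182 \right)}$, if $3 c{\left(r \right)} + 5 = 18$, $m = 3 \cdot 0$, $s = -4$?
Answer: $\frac{1}{9} \approx 0.11111$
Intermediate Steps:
$m = 0$
$l{\left(n \right)} = 2 n^{2}$ ($l{\left(n \right)} = \left(n^{2} + n n\right) + 0 = \left(n^{2} + n^{2}\right) + 0 = 2 n^{2} + 0 = 2 n^{2}$)
$c{\left(r \right)} = \frac{13}{3}$ ($c{\left(r \right)} = - \frac{5}{3} + \frac{1}{3} \cdot 18 = - \frac{5}{3} + 6 = \frac{13}{3}$)
$w{\left(o \right)} = - \frac{1}{9}$ ($w{\left(o \right)} = \frac{4}{3} - \frac{13}{9} = - \frac{1}{9}$)
$- w{\left(-182 \right)} = \left(-1\right) \left(- \frac{1}{9}\right) = \frac{1}{9}$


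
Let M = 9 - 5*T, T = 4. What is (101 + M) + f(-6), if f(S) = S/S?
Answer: 91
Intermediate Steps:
M = -11 (M = 9 - 5*4 = 9 - 20 = -11)
f(S) = 1
(101 + M) + f(-6) = (101 - 11) + 1 = 90 + 1 = 91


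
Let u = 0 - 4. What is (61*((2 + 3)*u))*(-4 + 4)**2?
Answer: 0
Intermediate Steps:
u = -4
(61*((2 + 3)*u))*(-4 + 4)**2 = (61*((2 + 3)*(-4)))*(-4 + 4)**2 = (61*(5*(-4)))*0**2 = (61*(-20))*0 = -1220*0 = 0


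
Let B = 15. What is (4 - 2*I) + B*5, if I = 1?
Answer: 77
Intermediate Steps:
(4 - 2*I) + B*5 = (4 - 2*1) + 15*5 = (4 - 2) + 75 = 2 + 75 = 77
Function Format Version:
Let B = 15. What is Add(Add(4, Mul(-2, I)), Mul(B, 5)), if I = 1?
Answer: 77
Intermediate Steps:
Add(Add(4, Mul(-2, I)), Mul(B, 5)) = Add(Add(4, Mul(-2, 1)), Mul(15, 5)) = Add(Add(4, -2), 75) = Add(2, 75) = 77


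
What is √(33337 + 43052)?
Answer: √76389 ≈ 276.39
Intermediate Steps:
√(33337 + 43052) = √76389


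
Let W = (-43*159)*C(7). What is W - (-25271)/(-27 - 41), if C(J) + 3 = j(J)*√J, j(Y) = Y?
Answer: 1369477/68 - 47859*√7 ≈ -1.0648e+5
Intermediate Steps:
C(J) = -3 + J^(3/2) (C(J) = -3 + J*√J = -3 + J^(3/2))
W = 20511 - 47859*√7 (W = (-43*159)*(-3 + 7^(3/2)) = -6837*(-3 + 7*√7) = 20511 - 47859*√7 ≈ -1.0611e+5)
W - (-25271)/(-27 - 41) = (20511 - 47859*√7) - (-25271)/(-27 - 41) = (20511 - 47859*√7) - (-25271)/(-68) = (20511 - 47859*√7) - (-25271)*(-1)/68 = (20511 - 47859*√7) - 1*25271/68 = (20511 - 47859*√7) - 25271/68 = 1369477/68 - 47859*√7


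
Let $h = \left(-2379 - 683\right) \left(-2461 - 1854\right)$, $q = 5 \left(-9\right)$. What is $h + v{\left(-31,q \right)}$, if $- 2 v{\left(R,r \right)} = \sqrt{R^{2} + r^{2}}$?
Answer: $13212530 - \frac{\sqrt{2986}}{2} \approx 1.3212 \cdot 10^{7}$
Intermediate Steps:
$q = -45$
$h = 13212530$ ($h = \left(-3062\right) \left(-4315\right) = 13212530$)
$v{\left(R,r \right)} = - \frac{\sqrt{R^{2} + r^{2}}}{2}$
$h + v{\left(-31,q \right)} = 13212530 - \frac{\sqrt{\left(-31\right)^{2} + \left(-45\right)^{2}}}{2} = 13212530 - \frac{\sqrt{961 + 2025}}{2} = 13212530 - \frac{\sqrt{2986}}{2}$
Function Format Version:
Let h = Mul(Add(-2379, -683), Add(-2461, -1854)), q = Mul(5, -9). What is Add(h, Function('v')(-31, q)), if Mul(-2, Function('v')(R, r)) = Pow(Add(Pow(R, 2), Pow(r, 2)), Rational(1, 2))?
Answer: Add(13212530, Mul(Rational(-1, 2), Pow(2986, Rational(1, 2)))) ≈ 1.3212e+7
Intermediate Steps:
q = -45
h = 13212530 (h = Mul(-3062, -4315) = 13212530)
Function('v')(R, r) = Mul(Rational(-1, 2), Pow(Add(Pow(R, 2), Pow(r, 2)), Rational(1, 2)))
Add(h, Function('v')(-31, q)) = Add(13212530, Mul(Rational(-1, 2), Pow(Add(Pow(-31, 2), Pow(-45, 2)), Rational(1, 2)))) = Add(13212530, Mul(Rational(-1, 2), Pow(Add(961, 2025), Rational(1, 2)))) = Add(13212530, Mul(Rational(-1, 2), Pow(2986, Rational(1, 2))))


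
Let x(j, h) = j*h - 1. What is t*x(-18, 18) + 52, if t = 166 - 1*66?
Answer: -32448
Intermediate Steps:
x(j, h) = -1 + h*j (x(j, h) = h*j - 1 = -1 + h*j)
t = 100 (t = 166 - 66 = 100)
t*x(-18, 18) + 52 = 100*(-1 + 18*(-18)) + 52 = 100*(-1 - 324) + 52 = 100*(-325) + 52 = -32500 + 52 = -32448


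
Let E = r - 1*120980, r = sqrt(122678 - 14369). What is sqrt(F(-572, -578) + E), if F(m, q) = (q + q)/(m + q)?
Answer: sqrt(-1599947206 + 13225*sqrt(108309))/115 ≈ 347.35*I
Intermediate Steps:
F(m, q) = 2*q/(m + q) (F(m, q) = (2*q)/(m + q) = 2*q/(m + q))
r = sqrt(108309) ≈ 329.10
E = -120980 + sqrt(108309) (E = sqrt(108309) - 1*120980 = sqrt(108309) - 120980 = -120980 + sqrt(108309) ≈ -1.2065e+5)
sqrt(F(-572, -578) + E) = sqrt(2*(-578)/(-572 - 578) + (-120980 + sqrt(108309))) = sqrt(2*(-578)/(-1150) + (-120980 + sqrt(108309))) = sqrt(2*(-578)*(-1/1150) + (-120980 + sqrt(108309))) = sqrt(578/575 + (-120980 + sqrt(108309))) = sqrt(-69562922/575 + sqrt(108309))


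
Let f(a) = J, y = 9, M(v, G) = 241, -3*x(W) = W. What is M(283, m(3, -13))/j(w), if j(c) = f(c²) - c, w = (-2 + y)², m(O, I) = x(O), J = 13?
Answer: -241/36 ≈ -6.6944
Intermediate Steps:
x(W) = -W/3
m(O, I) = -O/3
f(a) = 13
w = 49 (w = (-2 + 9)² = 7² = 49)
j(c) = 13 - c
M(283, m(3, -13))/j(w) = 241/(13 - 1*49) = 241/(13 - 49) = 241/(-36) = 241*(-1/36) = -241/36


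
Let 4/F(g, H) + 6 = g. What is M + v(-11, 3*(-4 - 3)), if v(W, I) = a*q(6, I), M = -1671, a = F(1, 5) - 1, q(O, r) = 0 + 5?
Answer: -1680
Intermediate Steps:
F(g, H) = 4/(-6 + g)
q(O, r) = 5
a = -9/5 (a = 4/(-6 + 1) - 1 = 4/(-5) - 1 = 4*(-⅕) - 1 = -⅘ - 1 = -9/5 ≈ -1.8000)
v(W, I) = -9 (v(W, I) = -9/5*5 = -9)
M + v(-11, 3*(-4 - 3)) = -1671 - 9 = -1680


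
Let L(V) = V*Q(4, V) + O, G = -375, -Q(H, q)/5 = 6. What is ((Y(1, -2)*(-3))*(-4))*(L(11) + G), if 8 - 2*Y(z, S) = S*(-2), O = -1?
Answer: -16944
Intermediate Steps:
Q(H, q) = -30 (Q(H, q) = -5*6 = -30)
Y(z, S) = 4 + S (Y(z, S) = 4 - S*(-2)/2 = 4 - (-1)*S = 4 + S)
L(V) = -1 - 30*V (L(V) = V*(-30) - 1 = -30*V - 1 = -1 - 30*V)
((Y(1, -2)*(-3))*(-4))*(L(11) + G) = (((4 - 2)*(-3))*(-4))*((-1 - 30*11) - 375) = ((2*(-3))*(-4))*((-1 - 330) - 375) = (-6*(-4))*(-331 - 375) = 24*(-706) = -16944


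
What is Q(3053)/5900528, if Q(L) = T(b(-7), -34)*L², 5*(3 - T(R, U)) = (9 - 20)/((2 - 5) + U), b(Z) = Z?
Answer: 316907506/68224855 ≈ 4.6450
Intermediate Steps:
T(R, U) = 3 + 11/(5*(-3 + U)) (T(R, U) = 3 - (9 - 20)/(5*((2 - 5) + U)) = 3 - (-11)/(5*(-3 + U)) = 3 + 11/(5*(-3 + U)))
Q(L) = 544*L²/185 (Q(L) = ((-34 + 15*(-34))/(5*(-3 - 34)))*L² = ((⅕)*(-34 - 510)/(-37))*L² = ((⅕)*(-1/37)*(-544))*L² = 544*L²/185)
Q(3053)/5900528 = ((544/185)*3053²)/5900528 = ((544/185)*9320809)*(1/5900528) = (5070520096/185)*(1/5900528) = 316907506/68224855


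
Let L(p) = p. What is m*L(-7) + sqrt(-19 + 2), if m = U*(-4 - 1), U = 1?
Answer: 35 + I*sqrt(17) ≈ 35.0 + 4.1231*I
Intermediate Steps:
m = -5 (m = 1*(-4 - 1) = 1*(-5) = -5)
m*L(-7) + sqrt(-19 + 2) = -5*(-7) + sqrt(-19 + 2) = 35 + sqrt(-17) = 35 + I*sqrt(17)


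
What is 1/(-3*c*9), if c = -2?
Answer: 1/54 ≈ 0.018519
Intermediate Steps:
1/(-3*c*9) = 1/(-3*(-2)*9) = 1/(6*9) = 1/54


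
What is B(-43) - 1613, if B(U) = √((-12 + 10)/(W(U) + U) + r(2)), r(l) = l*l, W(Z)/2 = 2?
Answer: -1613 + √6162/39 ≈ -1611.0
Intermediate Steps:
W(Z) = 4 (W(Z) = 2*2 = 4)
r(l) = l²
B(U) = √(4 - 2/(4 + U)) (B(U) = √((-12 + 10)/(4 + U) + 2²) = √(-2/(4 + U) + 4) = √(4 - 2/(4 + U)))
B(-43) - 1613 = √2*√((7 + 2*(-43))/(4 - 43)) - 1613 = √2*√((7 - 86)/(-39)) - 1613 = √2*√(-1/39*(-79)) - 1613 = √2*√(79/39) - 1613 = √2*(√3081/39) - 1613 = √6162/39 - 1613 = -1613 + √6162/39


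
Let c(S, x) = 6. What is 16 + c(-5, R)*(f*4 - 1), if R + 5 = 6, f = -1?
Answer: -14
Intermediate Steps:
R = 1 (R = -5 + 6 = 1)
16 + c(-5, R)*(f*4 - 1) = 16 + 6*(-1*4 - 1) = 16 + 6*(-4 - 1) = 16 + 6*(-5) = 16 - 30 = -14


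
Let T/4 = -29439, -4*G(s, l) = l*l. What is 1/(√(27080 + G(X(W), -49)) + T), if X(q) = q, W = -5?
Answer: -471024/55465796225 - 2*√105919/55465796225 ≈ -8.5039e-6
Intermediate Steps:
G(s, l) = -l²/4 (G(s, l) = -l*l/4 = -l²/4)
T = -117756 (T = 4*(-29439) = -117756)
1/(√(27080 + G(X(W), -49)) + T) = 1/(√(27080 - ¼*(-49)²) - 117756) = 1/(√(27080 - ¼*2401) - 117756) = 1/(√(27080 - 2401/4) - 117756) = 1/(√(105919/4) - 117756) = 1/(√105919/2 - 117756) = 1/(-117756 + √105919/2)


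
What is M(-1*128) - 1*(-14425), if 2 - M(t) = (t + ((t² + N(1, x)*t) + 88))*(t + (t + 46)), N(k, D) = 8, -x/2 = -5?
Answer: 3231627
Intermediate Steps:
x = 10 (x = -2*(-5) = 10)
M(t) = 2 - (46 + 2*t)*(88 + t² + 9*t) (M(t) = 2 - (t + ((t² + 8*t) + 88))*(t + (t + 46)) = 2 - (t + (88 + t² + 8*t))*(t + (46 + t)) = 2 - (88 + t² + 9*t)*(46 + 2*t) = 2 - (46 + 2*t)*(88 + t² + 9*t))
M(-1*128) - 1*(-14425) = (-4046 - (-590)*128 - 64*(-1*128)² - 2*(-1*128)³) - 1*(-14425) = (-4046 - 590*(-128) - 64*(-128)² - 2*(-128)³) + 14425 = (-4046 + 75520 - 64*16384 - 2*(-2097152)) + 14425 = (-4046 + 75520 - 1048576 + 4194304) + 14425 = 3217202 + 14425 = 3231627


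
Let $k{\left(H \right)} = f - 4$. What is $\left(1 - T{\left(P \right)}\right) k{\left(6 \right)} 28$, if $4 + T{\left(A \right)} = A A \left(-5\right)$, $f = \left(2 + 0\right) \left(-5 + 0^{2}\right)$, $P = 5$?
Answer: $-50960$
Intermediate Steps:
$f = -10$ ($f = 2 \left(-5 + 0\right) = 2 \left(-5\right) = -10$)
$T{\left(A \right)} = -4 - 5 A^{2}$ ($T{\left(A \right)} = -4 + A A \left(-5\right) = -4 + A^{2} \left(-5\right) = -4 - 5 A^{2}$)
$k{\left(H \right)} = -14$ ($k{\left(H \right)} = -10 - 4 = -14$)
$\left(1 - T{\left(P \right)}\right) k{\left(6 \right)} 28 = \left(1 - \left(-4 - 5 \cdot 5^{2}\right)\right) \left(-14\right) 28 = \left(1 - \left(-4 - 125\right)\right) \left(-14\right) 28 = \left(1 - -129\right) \left(-14\right) 28 = \left(1 + 129\right) \left(-14\right) 28 = 130 \left(-14\right) 28 = \left(-1820\right) 28 = -50960$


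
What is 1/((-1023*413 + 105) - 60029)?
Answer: -1/482423 ≈ -2.0729e-6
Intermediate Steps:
1/((-1023*413 + 105) - 60029) = 1/((-422499 + 105) - 60029) = 1/(-422394 - 60029) = 1/(-482423) = -1/482423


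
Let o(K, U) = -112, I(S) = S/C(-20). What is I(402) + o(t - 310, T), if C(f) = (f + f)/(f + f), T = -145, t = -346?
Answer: 290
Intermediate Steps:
C(f) = 1 (C(f) = (2*f)/((2*f)) = (2*f)*(1/(2*f)) = 1)
I(S) = S (I(S) = S/1 = S*1 = S)
I(402) + o(t - 310, T) = 402 - 112 = 290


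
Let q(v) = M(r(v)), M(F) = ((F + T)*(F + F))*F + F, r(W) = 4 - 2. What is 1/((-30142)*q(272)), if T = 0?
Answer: -1/542556 ≈ -1.8431e-6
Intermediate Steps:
r(W) = 2
M(F) = F + 2*F³ (M(F) = ((F + 0)*(F + F))*F + F = (F*(2*F))*F + F = (2*F²)*F + F = 2*F³ + F = F + 2*F³)
q(v) = 18 (q(v) = 2 + 2*2³ = 2 + 2*8 = 2 + 16 = 18)
1/((-30142)*q(272)) = 1/(-30142*18) = -1/30142*1/18 = -1/542556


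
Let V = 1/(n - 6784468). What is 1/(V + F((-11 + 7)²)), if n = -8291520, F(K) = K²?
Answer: 15075988/3859452927 ≈ 0.0039063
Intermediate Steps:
V = -1/15075988 (V = 1/(-8291520 - 6784468) = 1/(-15075988) = -1/15075988 ≈ -6.6331e-8)
1/(V + F((-11 + 7)²)) = 1/(-1/15075988 + ((-11 + 7)²)²) = 1/(-1/15075988 + ((-4)²)²) = 1/(-1/15075988 + 16²) = 1/(-1/15075988 + 256) = 1/(3859452927/15075988) = 15075988/3859452927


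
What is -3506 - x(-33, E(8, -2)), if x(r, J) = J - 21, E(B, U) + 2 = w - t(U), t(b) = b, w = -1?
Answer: -3484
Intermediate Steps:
E(B, U) = -3 - U (E(B, U) = -2 + (-1 - U) = -3 - U)
x(r, J) = -21 + J
-3506 - x(-33, E(8, -2)) = -3506 - (-21 + (-3 - 1*(-2))) = -3506 - (-21 + (-3 + 2)) = -3506 - (-21 - 1) = -3506 - 1*(-22) = -3506 + 22 = -3484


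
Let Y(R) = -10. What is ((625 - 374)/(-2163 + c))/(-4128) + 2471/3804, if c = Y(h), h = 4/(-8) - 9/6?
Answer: 1847181719/2843535648 ≈ 0.64961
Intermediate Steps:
h = -2 (h = 4*(-1/8) - 9*1/6 = -1/2 - 3/2 = -2)
c = -10
((625 - 374)/(-2163 + c))/(-4128) + 2471/3804 = ((625 - 374)/(-2163 - 10))/(-4128) + 2471/3804 = (251/(-2173))*(-1/4128) + 2471*(1/3804) = (251*(-1/2173))*(-1/4128) + 2471/3804 = -251/2173*(-1/4128) + 2471/3804 = 251/8970144 + 2471/3804 = 1847181719/2843535648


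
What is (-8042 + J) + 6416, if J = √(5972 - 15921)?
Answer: -1626 + I*√9949 ≈ -1626.0 + 99.745*I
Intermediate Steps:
J = I*√9949 (J = √(-9949) = I*√9949 ≈ 99.745*I)
(-8042 + J) + 6416 = (-8042 + I*√9949) + 6416 = -1626 + I*√9949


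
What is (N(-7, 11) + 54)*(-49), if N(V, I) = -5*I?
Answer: 49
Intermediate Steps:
(N(-7, 11) + 54)*(-49) = (-5*11 + 54)*(-49) = (-55 + 54)*(-49) = -1*(-49) = 49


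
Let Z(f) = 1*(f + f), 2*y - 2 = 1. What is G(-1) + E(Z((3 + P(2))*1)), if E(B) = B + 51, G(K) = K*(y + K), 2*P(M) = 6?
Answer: 125/2 ≈ 62.500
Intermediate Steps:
y = 3/2 (y = 1 + (½)*1 = 1 + ½ = 3/2 ≈ 1.5000)
P(M) = 3 (P(M) = (½)*6 = 3)
G(K) = K*(3/2 + K)
Z(f) = 2*f (Z(f) = 1*(2*f) = 2*f)
E(B) = 51 + B
G(-1) + E(Z((3 + P(2))*1)) = (½)*(-1)*(3 + 2*(-1)) + (51 + 2*((3 + 3)*1)) = (½)*(-1)*(3 - 2) + (51 + 2*(6*1)) = (½)*(-1)*1 + (51 + 2*6) = -½ + (51 + 12) = -½ + 63 = 125/2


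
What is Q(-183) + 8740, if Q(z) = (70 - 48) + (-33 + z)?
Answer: 8546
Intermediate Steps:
Q(z) = -11 + z (Q(z) = 22 + (-33 + z) = -11 + z)
Q(-183) + 8740 = (-11 - 183) + 8740 = -194 + 8740 = 8546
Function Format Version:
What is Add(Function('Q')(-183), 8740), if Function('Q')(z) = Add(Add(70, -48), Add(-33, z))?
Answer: 8546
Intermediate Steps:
Function('Q')(z) = Add(-11, z) (Function('Q')(z) = Add(22, Add(-33, z)) = Add(-11, z))
Add(Function('Q')(-183), 8740) = Add(Add(-11, -183), 8740) = Add(-194, 8740) = 8546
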